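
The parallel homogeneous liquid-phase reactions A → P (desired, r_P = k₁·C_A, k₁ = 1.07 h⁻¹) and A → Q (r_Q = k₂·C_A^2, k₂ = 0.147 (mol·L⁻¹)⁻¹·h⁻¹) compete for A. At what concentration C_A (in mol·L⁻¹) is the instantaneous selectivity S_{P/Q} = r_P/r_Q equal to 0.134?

54.3 mol·L⁻¹

S_{P/Q} = (k₁/k₂)·C_A⁻¹ ⇒ C_A = (S·k₂/k₁)^(-1).
= (0.134×0.147/1.07)^(-1) = (0.01841)^(-1) = 54.3 mol·L⁻¹.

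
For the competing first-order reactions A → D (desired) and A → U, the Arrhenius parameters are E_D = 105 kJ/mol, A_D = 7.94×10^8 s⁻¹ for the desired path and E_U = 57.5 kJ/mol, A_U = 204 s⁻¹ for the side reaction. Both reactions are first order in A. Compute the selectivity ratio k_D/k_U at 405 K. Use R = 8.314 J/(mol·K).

2.91

With equal orders, S_{D/U} = k_D/k_U = (A_D/A_U)·exp[(E_U−E_D)/(RT)].
(E_U−E_D)/(RT) = (57.5−105)×10³/(8.314×405) = -47500/3367 = -14.11.
k_D/k_U = (7.94×10^8/204)·exp(-14.11) = 3.892×10^6 × 7.473×10^-7 = 2.91.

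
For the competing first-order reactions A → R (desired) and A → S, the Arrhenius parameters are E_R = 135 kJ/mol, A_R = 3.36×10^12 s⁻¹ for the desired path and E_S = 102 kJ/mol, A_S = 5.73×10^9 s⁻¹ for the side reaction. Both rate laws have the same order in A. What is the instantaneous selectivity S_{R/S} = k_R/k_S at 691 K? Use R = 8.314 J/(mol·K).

k_R/k_S = (A_R/A_S)·exp[−(E_R−E_S)/(RT)] = (A_R/A_S)·exp[(E_S−E_R)/(RT)].
(E_S−E_R)/(RT) = (102−135)×10³/(8.314×691) = -33000/5745 = -5.744.
k_R/k_S = (3.36×10^12/5.73×10^9)·exp(-5.744) = 586.4 × 0.003201 = 1.88.

1.88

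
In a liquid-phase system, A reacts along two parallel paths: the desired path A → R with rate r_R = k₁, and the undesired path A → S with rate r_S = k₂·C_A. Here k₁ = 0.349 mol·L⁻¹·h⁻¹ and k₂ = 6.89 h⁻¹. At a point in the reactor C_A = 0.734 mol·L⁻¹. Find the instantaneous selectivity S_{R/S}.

S_{R/S} = r_R/r_S = (k₁)/(k₂·C_A) = (k₁/k₂)·C_A⁻¹.
= (0.349) / (6.89×0.7340) = 0.3490/5.057 = 0.0690.
The undesired path is higher order in A, so low C_A (CSTR or dilute feed) favours R.

0.0690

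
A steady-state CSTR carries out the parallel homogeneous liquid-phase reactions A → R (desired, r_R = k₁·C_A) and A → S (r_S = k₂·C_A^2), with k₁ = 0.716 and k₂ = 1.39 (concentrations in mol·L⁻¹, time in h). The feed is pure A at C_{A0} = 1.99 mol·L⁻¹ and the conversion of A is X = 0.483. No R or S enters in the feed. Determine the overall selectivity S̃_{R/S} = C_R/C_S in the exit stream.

Exit C_A = C_{A0}(1−X) = 1.99×0.517 = 1.029 mol·L⁻¹.
A CSTR operates uniformly at the exit composition, giving r_R = 0.7366 and r_S = 1.471 (each k·C_A^n at C_A = 1.029).
Overall selectivity = C_R/C_S = r_Rτ/(r_Sτ) = r_R/r_S = 0.501.

0.501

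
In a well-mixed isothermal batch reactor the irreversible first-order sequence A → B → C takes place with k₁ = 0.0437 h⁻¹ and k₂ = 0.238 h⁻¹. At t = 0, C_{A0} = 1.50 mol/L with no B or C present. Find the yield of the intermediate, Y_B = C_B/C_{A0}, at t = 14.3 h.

0.113

Solving the coupled first-order balances gives C_B(t) = [k₁/(k₂−k₁)]·C_{A0}·(e^(−k₁t) − e^(−k₂t)).
e^(−k₁t) = e^(−0.0437×14.3) = e^(−0.6249) = 0.5353; e^(−k₂t) = e^(−3.403) = 0.03326.
C_B = 0.0437×1.50/(0.238−0.0437) × (0.5353−0.03326) = 0.3374×0.5020 = 0.1694 mol/L.
Y_B = C_B/C_{A0} = 0.1694/1.50 = 0.113.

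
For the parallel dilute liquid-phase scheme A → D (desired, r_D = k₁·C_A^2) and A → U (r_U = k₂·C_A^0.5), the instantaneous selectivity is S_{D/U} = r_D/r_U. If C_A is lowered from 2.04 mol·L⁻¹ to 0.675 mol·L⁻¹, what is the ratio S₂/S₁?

0.190

S_{D/U} = (k₁/k₂)·C_A^1.5, so S₂/S₁ = (C_{A,2}/C_{A,1})^1.5.
= (0.675/2.04)^1.5 = (0.3309)^1.5 = 0.190.
Selectivity toward D falls as C_A falls — high-concentration operation is favoured.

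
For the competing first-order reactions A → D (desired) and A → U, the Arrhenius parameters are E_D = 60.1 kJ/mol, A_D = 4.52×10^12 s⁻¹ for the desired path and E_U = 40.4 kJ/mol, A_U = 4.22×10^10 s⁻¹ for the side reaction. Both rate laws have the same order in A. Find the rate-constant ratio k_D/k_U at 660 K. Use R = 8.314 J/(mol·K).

k_D/k_U = (A_D/A_U)·exp[−(E_D−E_U)/(RT)] = (A_D/A_U)·exp[(E_U−E_D)/(RT)].
(E_U−E_D)/(RT) = (40.4−60.1)×10³/(8.314×660) = -19700/5487 = -3.590.
k_D/k_U = (4.52×10^12/4.22×10^10)·exp(-3.590) = 107.1 × 0.02759 = 2.96.

2.96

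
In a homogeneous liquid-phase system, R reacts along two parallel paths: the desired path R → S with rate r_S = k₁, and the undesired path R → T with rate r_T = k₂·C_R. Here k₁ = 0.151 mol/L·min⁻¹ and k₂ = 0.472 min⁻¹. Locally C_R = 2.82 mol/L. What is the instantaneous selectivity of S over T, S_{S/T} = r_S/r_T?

S_{S/T} = r_S/r_T = (k₁)/(k₂·C_R) = (k₁/k₂)·C_R⁻¹.
= (0.151) / (0.472×2.820) = 0.1510/1.331 = 0.113.
The undesired path is higher order in R, so low C_R (CSTR or dilute feed) favours S.

0.113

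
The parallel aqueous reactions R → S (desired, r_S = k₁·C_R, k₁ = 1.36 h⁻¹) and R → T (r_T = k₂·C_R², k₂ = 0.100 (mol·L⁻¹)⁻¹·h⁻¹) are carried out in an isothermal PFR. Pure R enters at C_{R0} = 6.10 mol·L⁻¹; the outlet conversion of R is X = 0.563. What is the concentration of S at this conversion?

2.61 mol·L⁻¹

C_R = C_{R0}(1−X) = 2.666 mol·L⁻¹.
Along a PFR/batch, dC_S/dC_R = −r_S/(r_S+r_T) = −k₁/(k₁+k₂·C_R).
Integrating from C_{R0} to C_R: C_S = (1.36/0.100)·ln[(1.36+0.100·6.10)/(1.36+0.100·2.67)] = 13.60·ln(1.970/1.627) = 2.605 mol·L⁻¹.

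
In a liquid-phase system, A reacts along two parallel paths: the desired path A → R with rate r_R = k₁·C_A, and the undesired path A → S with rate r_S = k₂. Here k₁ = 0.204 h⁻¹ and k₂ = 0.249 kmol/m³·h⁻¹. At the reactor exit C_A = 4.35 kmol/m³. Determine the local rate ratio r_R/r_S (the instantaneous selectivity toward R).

3.56

S_{R/S} = r_R/r_S = (k₁·C_A)/(k₂) = (k₁/k₂)·C_A.
= (0.204×4.350) / (0.249) = 0.8874/0.2490 = 3.56.
Since the desired path is higher order in A, keeping C_A high (PFR or concentrated feed) favours R.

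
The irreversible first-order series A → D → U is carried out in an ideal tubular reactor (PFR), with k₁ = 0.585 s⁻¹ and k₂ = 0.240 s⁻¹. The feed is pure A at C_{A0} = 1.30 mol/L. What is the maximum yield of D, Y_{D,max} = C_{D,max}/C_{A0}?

0.538

For a first-order series the maximum intermediate yield is C_{D,max}/C_{A0} = (k₁/k₂)^[k₂/(k₂−k₁)].
= (0.585/0.240)^(0.240/(0.240−0.585)) = (2.438)^(-0.6957) = 0.5380.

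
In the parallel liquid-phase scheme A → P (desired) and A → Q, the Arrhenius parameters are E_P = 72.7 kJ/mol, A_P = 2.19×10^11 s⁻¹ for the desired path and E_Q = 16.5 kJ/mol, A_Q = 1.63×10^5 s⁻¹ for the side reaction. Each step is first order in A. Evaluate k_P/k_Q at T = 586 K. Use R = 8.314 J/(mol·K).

13.1

With equal orders, S_{P/Q} = k_P/k_Q = (A_P/A_Q)·exp[(E_Q−E_P)/(RT)].
(E_Q−E_P)/(RT) = (16.5−72.7)×10³/(8.314×586) = -56200/4872 = -11.54.
k_P/k_Q = (2.19×10^11/1.63×10^5)·exp(-11.54) = 1.344×10^6 × 9.779×10^-6 = 13.1.
Since E_P > E_Q, raising the temperature improves selectivity toward P.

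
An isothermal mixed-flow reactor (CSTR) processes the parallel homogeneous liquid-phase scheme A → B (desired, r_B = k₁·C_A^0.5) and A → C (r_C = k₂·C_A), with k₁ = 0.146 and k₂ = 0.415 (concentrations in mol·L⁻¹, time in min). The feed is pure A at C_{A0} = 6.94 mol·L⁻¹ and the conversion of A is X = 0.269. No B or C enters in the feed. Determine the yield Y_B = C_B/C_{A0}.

Exit C_A = C_{A0}(1−X) = 6.94×0.731 = 5.073 mol·L⁻¹.
In a CSTR the entire volume is at exit conditions, so r_B = 0.146×5.073^0.5 = 0.3288 and r_C = 0.415×5.073 = 2.105.
Fraction of consumed A going to B: r_B/(r_B+r_C) = 0.1351.
C_B = 0.1351·C_{A0}·X = 0.1351×6.94×0.269 = 0.252 mol·L⁻¹; Y_B = C_B/C_{A0} = 0.0363.

0.0363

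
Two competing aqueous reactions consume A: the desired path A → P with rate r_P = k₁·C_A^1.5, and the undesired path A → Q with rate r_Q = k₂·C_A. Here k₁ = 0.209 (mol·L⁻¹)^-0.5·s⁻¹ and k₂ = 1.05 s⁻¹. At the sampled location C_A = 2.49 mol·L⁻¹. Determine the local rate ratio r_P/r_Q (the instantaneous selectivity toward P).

S_{P/Q} = r_P/r_Q = (k₁·C_A^1.5)/(k₂·C_A) = (k₁/k₂)·C_A^0.5.
= (0.209×2.490^1.5) / (1.05×2.490) = 0.8212/2.615 = 0.314.

0.314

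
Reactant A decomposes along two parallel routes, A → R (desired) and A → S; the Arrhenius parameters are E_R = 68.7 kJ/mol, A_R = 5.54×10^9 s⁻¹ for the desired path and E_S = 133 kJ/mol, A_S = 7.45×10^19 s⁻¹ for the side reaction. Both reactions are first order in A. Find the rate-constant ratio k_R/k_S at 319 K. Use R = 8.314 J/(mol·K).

Since both paths have the same order in A, the concentration cancels and S_{R/S} = k_R/k_S = (A_R/A_S)·exp[(E_S−E_R)/(RT)].
(E_S−E_R)/(RT) = (133−68.7)×10³/(8.314×319) = 64300/2652 = 24.24.
k_R/k_S = (5.54×10^9/7.45×10^19)·exp(24.24) = 7.436×10^-11 × 3.382×10^10 = 2.51.
Since E_R < E_S, lowering the temperature improves selectivity toward R.

2.51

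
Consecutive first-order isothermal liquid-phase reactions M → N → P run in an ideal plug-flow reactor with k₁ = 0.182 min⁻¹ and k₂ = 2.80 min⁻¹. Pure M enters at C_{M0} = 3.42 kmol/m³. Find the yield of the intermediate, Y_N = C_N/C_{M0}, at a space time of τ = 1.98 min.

For first-order series with pure M initially, C_N(τ) = k₁C_{M0}/(k₂−k₁)·(e^(−k₁τ) − e^(−k₂τ)).
e^(−k₁τ) = e^(−0.182×1.98) = e^(−0.3604) = 0.6974; e^(−k₂τ) = e^(−5.544) = 0.003911.
C_N = 0.182×3.42/(2.80−0.182) × (0.6974−0.003911) = 0.2378×0.6935 = 0.1649 kmol/m³.
Y_N = C_N/C_{M0} = 0.1649/3.42 = 0.0482.

0.0482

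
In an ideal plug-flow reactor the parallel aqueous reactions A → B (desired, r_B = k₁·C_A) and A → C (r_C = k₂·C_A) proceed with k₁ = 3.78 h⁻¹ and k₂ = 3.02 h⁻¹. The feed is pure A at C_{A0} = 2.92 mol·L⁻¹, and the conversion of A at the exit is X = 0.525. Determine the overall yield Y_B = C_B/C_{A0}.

0.292

C_A = C_{A0}(1−X) = 1.387 mol·L⁻¹.
Both paths are first order in A, so the instantaneous fraction to B is constant: dC_B/d(−C_A) = k₁/(k₁+k₂) = 0.5559.
C_B = 0.5559·(C_{A0}−C_A) = 0.5559×1.533 = 0.852 mol·L⁻¹.
Y_B = C_B/C_{A0} = 0.8522/2.92 = 0.292.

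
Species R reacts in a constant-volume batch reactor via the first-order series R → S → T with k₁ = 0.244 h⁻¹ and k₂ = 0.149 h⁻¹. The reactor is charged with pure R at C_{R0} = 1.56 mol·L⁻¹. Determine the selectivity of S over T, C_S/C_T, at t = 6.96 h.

1.17

The intermediate concentration in a first-order A→B→C sequence is C_S = k₁C_{R0}(e^(−k₁t) − e^(−k₂t))/(k₂−k₁).
e^(−k₁t) = e^(−0.244×6.96) = e^(−1.698) = 0.1830; e^(−k₂t) = e^(−1.037) = 0.3545.
C_S = 0.244×1.56/(0.149−0.244) × (0.1830−0.3545) = (-4.007)×(-0.1715) = 0.6871 mol·L⁻¹.
C_R = C_{R0}e^(−k₁t) = 0.2855 mol·L⁻¹, so C_T = C_{R0}−C_R−C_S = 0.5874 mol·L⁻¹; C_S/C_T = 1.17.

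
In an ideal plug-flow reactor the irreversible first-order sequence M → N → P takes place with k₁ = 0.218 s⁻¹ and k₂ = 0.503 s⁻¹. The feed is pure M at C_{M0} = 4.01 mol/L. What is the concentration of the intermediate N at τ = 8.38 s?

For first-order series with pure M initially, C_N(τ) = k₁C_{M0}/(k₂−k₁)·(e^(−k₁τ) − e^(−k₂τ)).
e^(−k₁τ) = e^(−0.218×8.38) = e^(−1.827) = 0.1609; e^(−k₂τ) = e^(−4.215) = 0.01477.
C_N = 0.218×4.01/(0.503−0.218) × (0.1609−0.01477) = 3.067×0.1462 = 0.4483 mol/L.

0.448 mol/L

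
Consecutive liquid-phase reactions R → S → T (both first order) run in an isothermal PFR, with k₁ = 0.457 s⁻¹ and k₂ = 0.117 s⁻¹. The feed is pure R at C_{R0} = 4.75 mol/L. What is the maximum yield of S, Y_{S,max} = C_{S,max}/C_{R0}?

0.626

At the optimum, C_{S,max}/C_{R0} = (k₁/k₂)^[k₂/(k₂−k₁)].
= (0.457/0.117)^(0.117/(0.117−0.457)) = (3.906)^(-0.3441) = 0.6257.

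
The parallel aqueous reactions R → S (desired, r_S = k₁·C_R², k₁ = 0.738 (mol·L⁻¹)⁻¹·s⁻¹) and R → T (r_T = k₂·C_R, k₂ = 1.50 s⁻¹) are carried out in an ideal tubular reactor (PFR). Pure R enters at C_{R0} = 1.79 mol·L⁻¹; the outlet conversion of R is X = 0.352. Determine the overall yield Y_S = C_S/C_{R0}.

0.147

C_R = C_{R0}(1−X) = 1.160 mol·L⁻¹.
Along a PFR/batch, dC_T/dC_R = −r_T/(r_S+r_T) = −k₂/(k₂+k₁·C_R).
Integrating from C_{R0} to C_R: C_T = (1.50/0.738)·ln[(1.50+0.738·1.79)/(1.50+0.738·1.16)] = 2.033·ln(2.821/2.356) = 0.3661 mol·L⁻¹.
Then C_S = (C_{R0}−C_R) − C_T = 0.6301 − 0.3661 = 0.2640 mol·L⁻¹.
Y_S = C_S/C_{R0} = 0.2640/1.79 = 0.147.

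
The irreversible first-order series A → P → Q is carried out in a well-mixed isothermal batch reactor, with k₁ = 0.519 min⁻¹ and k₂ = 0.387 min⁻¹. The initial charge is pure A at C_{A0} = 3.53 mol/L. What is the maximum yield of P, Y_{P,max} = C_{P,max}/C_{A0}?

0.423

For a first-order series the maximum intermediate yield is C_{P,max}/C_{A0} = (k₁/k₂)^[k₂/(k₂−k₁)].
= (0.519/0.387)^(0.387/(0.387−0.519)) = (1.341)^(-2.932) = 0.4230.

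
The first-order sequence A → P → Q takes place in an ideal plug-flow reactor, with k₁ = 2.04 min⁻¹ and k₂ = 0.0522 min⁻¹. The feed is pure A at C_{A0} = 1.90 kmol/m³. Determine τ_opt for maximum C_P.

1.84 min

For first-order series the maximum of C_P occurs at τ_opt = ln(k₂/k₁)/(k₂−k₁).
= ln(0.0522/2.04)/(0.0522−2.04) = ln(0.02559)/-1.988 = -3.666/-1.988 = 1.84 min.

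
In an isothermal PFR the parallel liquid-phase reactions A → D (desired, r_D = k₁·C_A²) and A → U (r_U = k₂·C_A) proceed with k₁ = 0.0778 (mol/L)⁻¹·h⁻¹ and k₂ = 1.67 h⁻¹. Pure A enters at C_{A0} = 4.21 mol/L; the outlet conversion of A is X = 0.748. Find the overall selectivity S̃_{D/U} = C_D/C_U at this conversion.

C_A = C_{A0}(1−X) = 1.061 mol/L.
Along a PFR/batch, dC_U/dC_A = −r_U/(r_D+r_U) = −k₂/(k₂+k₁·C_A).
Integrating from C_{A0} to C_A: C_U = (1.67/0.0778)·ln[(1.67+0.0778·4.21)/(1.67+0.0778·1.06)] = 21.47·ln(1.998/1.753) = 2.809 mol/L.
Then C_D = (C_{A0}−C_A) − C_U = 3.149 − 2.809 = 0.3404 mol/L.
S̃_{D/U} = C_D/C_U = 0.3404/2.809 = 0.121.

0.121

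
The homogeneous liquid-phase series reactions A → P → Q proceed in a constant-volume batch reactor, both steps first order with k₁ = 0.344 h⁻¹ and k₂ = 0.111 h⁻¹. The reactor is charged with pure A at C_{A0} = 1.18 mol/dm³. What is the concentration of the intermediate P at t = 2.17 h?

Solving the coupled first-order balances gives C_P(t) = [k₁/(k₂−k₁)]·C_{A0}·(e^(−k₁t) − e^(−k₂t)).
e^(−k₁t) = e^(−0.344×2.17) = e^(−0.7465) = 0.4740; e^(−k₂t) = e^(−0.2409) = 0.7859.
C_P = 0.344×1.18/(0.111−0.344) × (0.4740−0.7859) = (-1.742)×(-0.3119) = 0.5434 mol/dm³.

0.543 mol/dm³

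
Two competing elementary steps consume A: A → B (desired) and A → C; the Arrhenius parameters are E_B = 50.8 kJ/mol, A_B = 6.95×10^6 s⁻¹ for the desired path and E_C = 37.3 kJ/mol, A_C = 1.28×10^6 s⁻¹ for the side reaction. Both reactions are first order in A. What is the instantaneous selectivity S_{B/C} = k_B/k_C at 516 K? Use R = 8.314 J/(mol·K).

0.233

Since both paths have the same order in A, the concentration cancels and S_{B/C} = k_B/k_C = (A_B/A_C)·exp[(E_C−E_B)/(RT)].
(E_C−E_B)/(RT) = (37.3−50.8)×10³/(8.314×516) = -13500/4290 = -3.147.
k_B/k_C = (6.95×10^6/1.28×10^6)·exp(-3.147) = 5.430 × 0.04299 = 0.233.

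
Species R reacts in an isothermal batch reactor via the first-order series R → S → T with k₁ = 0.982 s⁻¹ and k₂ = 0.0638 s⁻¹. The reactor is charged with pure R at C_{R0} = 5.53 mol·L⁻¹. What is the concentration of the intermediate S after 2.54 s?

4.54 mol·L⁻¹

Solving the coupled first-order balances gives C_S(t) = [k₁/(k₂−k₁)]·C_{R0}·(e^(−k₁t) − e^(−k₂t)).
e^(−k₁t) = e^(−0.982×2.54) = e^(−2.494) = 0.08256; e^(−k₂t) = e^(−0.1621) = 0.8504.
C_S = 0.982×5.53/(0.0638−0.982) × (0.08256−0.8504) = (-5.914)×(-0.7678) = 4.541 mol·L⁻¹.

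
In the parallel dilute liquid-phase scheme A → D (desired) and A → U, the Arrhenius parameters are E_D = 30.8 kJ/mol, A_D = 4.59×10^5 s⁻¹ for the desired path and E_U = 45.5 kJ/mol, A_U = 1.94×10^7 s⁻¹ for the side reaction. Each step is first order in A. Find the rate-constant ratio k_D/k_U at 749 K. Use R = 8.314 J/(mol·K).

0.251

k_D/k_U = (A_D/A_U)·exp[−(E_D−E_U)/(RT)] = (A_D/A_U)·exp[(E_U−E_D)/(RT)].
(E_U−E_D)/(RT) = (45.5−30.8)×10³/(8.314×749) = 14700/6227 = 2.361.
k_D/k_U = (4.59×10^5/1.94×10^7)·exp(2.361) = 0.02366 × 10.60 = 0.251.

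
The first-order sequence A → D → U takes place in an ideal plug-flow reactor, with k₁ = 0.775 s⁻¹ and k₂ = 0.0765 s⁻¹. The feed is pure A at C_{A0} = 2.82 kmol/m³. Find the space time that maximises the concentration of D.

3.32 s

For first-order series the maximum of C_D occurs at τ_opt = ln(k₂/k₁)/(k₂−k₁).
= ln(0.0765/0.775)/(0.0765−0.775) = ln(0.09871)/-0.6985 = -2.316/-0.6985 = 3.32 s.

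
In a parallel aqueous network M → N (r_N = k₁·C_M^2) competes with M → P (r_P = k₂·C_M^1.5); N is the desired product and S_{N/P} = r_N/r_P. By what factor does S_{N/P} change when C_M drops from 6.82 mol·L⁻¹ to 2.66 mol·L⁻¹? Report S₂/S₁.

0.625

S_{N/P} = (k₁/k₂)·C_M^0.5, so S₂/S₁ = (C_{M,2}/C_{M,1})^0.5.
= (2.66/6.82)^0.5 = (0.3900)^0.5 = 0.625.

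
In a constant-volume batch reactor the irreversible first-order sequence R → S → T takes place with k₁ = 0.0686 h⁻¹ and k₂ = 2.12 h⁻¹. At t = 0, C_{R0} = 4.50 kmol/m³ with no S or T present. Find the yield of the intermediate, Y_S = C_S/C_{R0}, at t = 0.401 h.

Solving the coupled first-order balances gives C_S(t) = [k₁/(k₂−k₁)]·C_{R0}·(e^(−k₁t) − e^(−k₂t)).
e^(−k₁t) = e^(−0.0686×0.401) = e^(−0.02751) = 0.9729; e^(−k₂t) = e^(−0.8501) = 0.4274.
C_S = 0.0686×4.50/(2.12−0.0686) × (0.9729−0.4274) = 0.1505×0.5455 = 0.08209 kmol/m³.
Y_S = C_S/C_{R0} = 0.08209/4.50 = 0.0182.

0.0182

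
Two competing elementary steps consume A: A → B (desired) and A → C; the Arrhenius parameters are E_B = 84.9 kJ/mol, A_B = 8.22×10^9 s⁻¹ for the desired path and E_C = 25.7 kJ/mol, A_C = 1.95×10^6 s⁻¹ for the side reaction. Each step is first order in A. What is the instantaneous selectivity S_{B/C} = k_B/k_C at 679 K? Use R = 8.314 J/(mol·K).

k_B/k_C = (A_B/A_C)·exp[−(E_B−E_C)/(RT)] = (A_B/A_C)·exp[(E_C−E_B)/(RT)].
(E_C−E_B)/(RT) = (25.7−84.9)×10³/(8.314×679) = -59200/5645 = -10.49.
k_B/k_C = (8.22×10^9/1.95×10^6)·exp(-10.49) = 4215 × 2.790×10^-5 = 0.118.
Since E_B > E_C, raising the temperature improves selectivity toward B.

0.118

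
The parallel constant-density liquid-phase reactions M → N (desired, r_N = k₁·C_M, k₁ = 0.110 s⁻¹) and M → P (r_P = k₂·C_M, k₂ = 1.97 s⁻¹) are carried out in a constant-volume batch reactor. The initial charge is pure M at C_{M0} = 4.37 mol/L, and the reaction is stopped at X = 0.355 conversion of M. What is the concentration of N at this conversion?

C_M = C_{M0}(1−X) = 2.819 mol/L.
Both paths are first order in M, so the instantaneous fraction to N is constant: dC_N/d(−C_M) = k₁/(k₁+k₂) = 0.05288.
C_N = 0.05288·(C_{M0}−C_M) = 0.05288×1.551 = 0.0820 mol/L.

0.0820 mol/L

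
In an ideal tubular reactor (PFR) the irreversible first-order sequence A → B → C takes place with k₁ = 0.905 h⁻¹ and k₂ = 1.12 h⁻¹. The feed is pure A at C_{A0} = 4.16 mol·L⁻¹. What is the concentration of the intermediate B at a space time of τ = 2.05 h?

The intermediate concentration in a first-order A→B→C sequence is C_B = k₁C_{A0}(e^(−k₁τ) − e^(−k₂τ))/(k₂−k₁).
e^(−k₁τ) = e^(−0.905×2.05) = e^(−1.855) = 0.1564; e^(−k₂τ) = e^(−2.296) = 0.1007.
C_B = 0.905×4.16/(1.12−0.905) × (0.1564−0.1007) = 17.51×0.05575 = 0.9763 mol·L⁻¹.

0.976 mol·L⁻¹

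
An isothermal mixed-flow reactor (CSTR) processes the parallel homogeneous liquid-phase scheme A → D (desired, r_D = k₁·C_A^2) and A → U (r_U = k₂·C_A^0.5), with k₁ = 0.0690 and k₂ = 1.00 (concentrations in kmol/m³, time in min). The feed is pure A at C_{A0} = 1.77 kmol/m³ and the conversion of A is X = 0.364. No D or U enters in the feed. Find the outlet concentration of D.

Exit C_A = C_{A0}(1−X) = 1.77×0.636 = 1.126 kmol/m³.
A CSTR operates uniformly at the exit composition, giving r_D = 0.08744 and r_U = 1.061 (each k·C_A^n at C_A = 1.126).
Fraction of consumed A going to D: r_D/(r_D+r_U) = 0.07614.
C_D = 0.07614·C_{A0}·X = 0.07614×1.77×0.364 = 0.0491 kmol/m³.

0.0491 kmol/m³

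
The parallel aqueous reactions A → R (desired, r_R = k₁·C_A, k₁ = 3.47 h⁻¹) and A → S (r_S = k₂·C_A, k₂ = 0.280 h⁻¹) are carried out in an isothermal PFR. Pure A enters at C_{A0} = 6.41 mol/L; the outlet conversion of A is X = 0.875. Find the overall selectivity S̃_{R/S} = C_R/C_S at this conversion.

C_A = C_{A0}(1−X) = 0.8013 mol/L.
Both paths are first order in A, so the instantaneous fraction to R is constant: dC_R/d(−C_A) = k₁/(k₁+k₂) = 0.9253.
C_R = 0.9253·(C_{A0}−C_A) = 0.9253×5.609 = 5.19 mol/L.
C_S = (C_{A0}−C_A)−C_R = 0.4188 mol/L; S̃_{R/S} = 5.190/0.4188 = 12.4.

12.4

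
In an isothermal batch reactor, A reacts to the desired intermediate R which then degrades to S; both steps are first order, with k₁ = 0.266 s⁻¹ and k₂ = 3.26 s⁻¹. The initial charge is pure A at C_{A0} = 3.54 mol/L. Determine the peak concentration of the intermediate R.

0.231 mol/L

At the optimum, C_{R,max}/C_{A0} = (k₁/k₂)^[k₂/(k₂−k₁)].
= (0.266/3.26)^(3.26/(3.26−0.266)) = (0.08160)^(1.089) = 0.06531.
C_{R,max} = 0.06531×3.54 = 0.231 mol/L.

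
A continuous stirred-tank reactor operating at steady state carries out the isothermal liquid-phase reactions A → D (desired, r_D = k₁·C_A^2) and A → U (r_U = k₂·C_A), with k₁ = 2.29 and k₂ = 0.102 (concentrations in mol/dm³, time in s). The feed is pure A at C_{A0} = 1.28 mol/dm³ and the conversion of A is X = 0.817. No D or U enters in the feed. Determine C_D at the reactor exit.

0.879 mol/dm³

Exit C_A = C_{A0}(1−X) = 1.28×0.183 = 0.2342 mol/dm³.
Rates in a CSTR are evaluated at the outlet concentration: r_D = 2.29×0.2342^2 = 0.1256, r_U = 0.102×0.2342 = 0.02389.
Fraction of consumed A going to D: r_D/(r_D+r_U) = 0.8402.
C_D = 0.8402·C_{A0}·X = 0.8402×1.28×0.817 = 0.879 mol/dm³.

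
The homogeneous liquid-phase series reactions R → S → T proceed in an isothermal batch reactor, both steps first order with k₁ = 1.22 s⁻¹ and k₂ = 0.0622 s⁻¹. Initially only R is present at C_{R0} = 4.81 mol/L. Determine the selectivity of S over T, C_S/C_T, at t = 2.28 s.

9.55

Solving the coupled first-order balances gives C_S(t) = [k₁/(k₂−k₁)]·C_{R0}·(e^(−k₁t) − e^(−k₂t)).
e^(−k₁t) = e^(−1.22×2.28) = e^(−2.782) = 0.06194; e^(−k₂t) = e^(−0.1418) = 0.8678.
C_S = 1.22×4.81/(0.0622−1.22) × (0.06194−0.8678) = (-5.068)×(-0.8058) = 4.084 mol/L.
C_R = C_{R0}e^(−k₁t) = 0.2979 mol/L, so C_T = C_{R0}−C_R−C_S = 0.4277 mol/L; C_S/C_T = 9.55.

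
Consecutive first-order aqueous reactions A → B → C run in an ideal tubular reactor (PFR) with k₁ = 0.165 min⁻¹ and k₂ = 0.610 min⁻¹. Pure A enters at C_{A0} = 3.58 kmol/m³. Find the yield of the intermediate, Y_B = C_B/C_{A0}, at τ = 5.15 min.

For first-order series with pure A initially, C_B(τ) = k₁C_{A0}/(k₂−k₁)·(e^(−k₁τ) − e^(−k₂τ)).
e^(−k₁τ) = e^(−0.165×5.15) = e^(−0.8498) = 0.4275; e^(−k₂τ) = e^(−3.142) = 0.04322.
C_B = 0.165×3.58/(0.610−0.165) × (0.4275−0.04322) = 1.327×0.3843 = 0.5101 kmol/m³.
Y_B = C_B/C_{A0} = 0.5101/3.58 = 0.142.

0.142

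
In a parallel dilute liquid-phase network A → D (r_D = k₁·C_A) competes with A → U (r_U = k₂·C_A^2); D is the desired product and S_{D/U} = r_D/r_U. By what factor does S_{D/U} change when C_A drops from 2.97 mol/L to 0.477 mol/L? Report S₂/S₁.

6.23

S_{D/U} = (k₁/k₂)·C_A⁻¹, so S₂/S₁ = (C_{A,2}/C_{A,1})⁻¹.
= 2.97/0.477 = 6.23.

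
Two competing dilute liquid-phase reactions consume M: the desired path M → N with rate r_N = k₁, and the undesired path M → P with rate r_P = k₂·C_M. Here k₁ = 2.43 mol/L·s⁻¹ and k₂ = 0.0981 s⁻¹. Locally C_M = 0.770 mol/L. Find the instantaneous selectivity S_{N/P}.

32.2

S_{N/P} = r_N/r_P = (k₁)/(k₂·C_M) = (k₁/k₂)·C_M⁻¹.
= (2.43) / (0.0981×0.7700) = 2.430/0.07554 = 32.2.
The undesired path is higher order in M, so low C_M (CSTR or dilute feed) favours N.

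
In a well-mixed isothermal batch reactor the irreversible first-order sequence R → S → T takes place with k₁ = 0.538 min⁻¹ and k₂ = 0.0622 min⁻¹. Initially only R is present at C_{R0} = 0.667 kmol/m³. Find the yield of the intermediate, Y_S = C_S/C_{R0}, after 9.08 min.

For first-order series with pure R initially, C_S(t) = k₁C_{R0}/(k₂−k₁)·(e^(−k₁t) − e^(−k₂t)).
e^(−k₁t) = e^(−0.538×9.08) = e^(−4.885) = 0.007559; e^(−k₂t) = e^(−0.5648) = 0.5685.
C_S = 0.538×0.667/(0.0622−0.538) × (0.007559−0.5685) = (-0.7542)×(-0.5609) = 0.4230 kmol/m³.
Y_S = C_S/C_{R0} = 0.4230/0.667 = 0.634.

0.634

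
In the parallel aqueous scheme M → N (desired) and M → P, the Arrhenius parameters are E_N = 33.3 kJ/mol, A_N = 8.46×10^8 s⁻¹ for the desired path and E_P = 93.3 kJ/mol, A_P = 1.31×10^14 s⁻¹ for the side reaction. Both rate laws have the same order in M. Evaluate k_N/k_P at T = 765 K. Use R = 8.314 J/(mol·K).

0.0807

Since both paths have the same order in M, the concentration cancels and S_{N/P} = k_N/k_P = (A_N/A_P)·exp[(E_P−E_N)/(RT)].
(E_P−E_N)/(RT) = (93.3−33.3)×10³/(8.314×765) = 60000/6360 = 9.434.
k_N/k_P = (8.46×10^8/1.31×10^14)·exp(9.434) = 6.458×10^-6 × 12502 = 0.0807.
Since E_N < E_P, lowering the temperature improves selectivity toward N.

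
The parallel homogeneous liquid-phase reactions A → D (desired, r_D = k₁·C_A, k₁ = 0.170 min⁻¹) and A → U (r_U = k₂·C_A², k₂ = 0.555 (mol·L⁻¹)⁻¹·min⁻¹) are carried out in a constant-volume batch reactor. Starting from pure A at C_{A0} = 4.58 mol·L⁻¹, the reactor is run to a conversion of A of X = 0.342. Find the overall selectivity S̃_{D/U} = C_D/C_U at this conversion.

0.0818

C_A = C_{A0}(1−X) = 3.014 mol·L⁻¹.
Along a PFR/batch, dC_D/dC_A = −r_D/(r_D+r_U) = −k₁/(k₁+k₂·C_A).
Integrating from C_{A0} to C_A: C_D = (0.170/0.555)·ln[(0.170+0.555·4.58)/(0.170+0.555·3.01)] = 0.3063·ln(2.712/1.843) = 0.1184 mol·L⁻¹.
C_U = (C_{A0}−C_A)−C_D = 1.448 mol·L⁻¹; S̃_{D/U} = 0.1184/1.448 = 0.0818.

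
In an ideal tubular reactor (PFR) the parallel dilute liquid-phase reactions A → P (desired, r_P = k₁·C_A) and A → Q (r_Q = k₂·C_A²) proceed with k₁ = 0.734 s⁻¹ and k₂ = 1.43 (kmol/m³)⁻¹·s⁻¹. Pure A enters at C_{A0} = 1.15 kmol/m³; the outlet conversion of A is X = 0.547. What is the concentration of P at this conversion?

0.244 kmol/m³

C_A = C_{A0}(1−X) = 0.5209 kmol/m³.
Along a PFR/batch, dC_P/dC_A = −r_P/(r_P+r_Q) = −k₁/(k₁+k₂·C_A).
Integrating from C_{A0} to C_A: C_P = (0.734/1.43)·ln[(0.734+1.43·1.15)/(0.734+1.43·0.521)] = 0.5133·ln(2.378/1.479) = 0.2439 kmol/m³.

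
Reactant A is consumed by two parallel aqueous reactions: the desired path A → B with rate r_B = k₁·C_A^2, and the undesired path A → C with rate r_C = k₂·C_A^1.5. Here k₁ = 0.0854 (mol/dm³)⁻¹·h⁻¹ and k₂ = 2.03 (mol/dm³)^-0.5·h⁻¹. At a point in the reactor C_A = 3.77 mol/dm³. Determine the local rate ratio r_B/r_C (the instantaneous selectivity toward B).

0.0817

S_{B/C} = r_B/r_C = (k₁·C_A^2)/(k₂·C_A^1.5) = (k₁/k₂)·C_A^0.5.
= (0.0854×3.770^2) / (2.03×3.770^1.5) = 1.214/14.86 = 0.0817.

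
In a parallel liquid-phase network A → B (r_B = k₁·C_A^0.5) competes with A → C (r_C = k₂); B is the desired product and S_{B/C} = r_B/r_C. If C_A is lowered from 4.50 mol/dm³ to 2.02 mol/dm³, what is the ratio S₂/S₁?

0.670

S_{B/C} = (k₁/k₂)·C_A^0.5, so S₂/S₁ = (C_{A,2}/C_{A,1})^0.5.
= (2.02/4.50)^0.5 = (0.4489)^0.5 = 0.670.
Selectivity toward B falls as C_A falls — high-concentration operation is favoured.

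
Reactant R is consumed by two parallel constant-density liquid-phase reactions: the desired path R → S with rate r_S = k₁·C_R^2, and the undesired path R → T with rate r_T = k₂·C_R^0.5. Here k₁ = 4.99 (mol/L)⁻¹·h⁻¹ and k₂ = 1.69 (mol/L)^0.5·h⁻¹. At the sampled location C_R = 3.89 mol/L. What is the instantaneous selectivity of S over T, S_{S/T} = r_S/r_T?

S_{S/T} = r_S/r_T = (k₁·C_R^2)/(k₂·C_R^0.5) = (k₁/k₂)·C_R^1.5.
= (4.99×3.890^2) / (1.69×3.890^0.5) = 75.51/3.333 = 22.7.

22.7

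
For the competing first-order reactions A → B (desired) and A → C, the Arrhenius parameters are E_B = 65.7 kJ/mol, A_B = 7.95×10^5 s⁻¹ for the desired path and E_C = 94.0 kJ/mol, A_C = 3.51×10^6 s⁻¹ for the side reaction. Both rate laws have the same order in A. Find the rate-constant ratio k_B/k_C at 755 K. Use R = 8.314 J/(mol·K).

With equal orders, S_{B/C} = k_B/k_C = (A_B/A_C)·exp[(E_C−E_B)/(RT)].
(E_C−E_B)/(RT) = (94.0−65.7)×10³/(8.314×755) = 28300/6277 = 4.508.
k_B/k_C = (7.95×10^5/3.51×10^6)·exp(4.508) = 0.2265 × 90.78 = 20.6.
Since E_B < E_C, lowering the temperature improves selectivity toward B.

20.6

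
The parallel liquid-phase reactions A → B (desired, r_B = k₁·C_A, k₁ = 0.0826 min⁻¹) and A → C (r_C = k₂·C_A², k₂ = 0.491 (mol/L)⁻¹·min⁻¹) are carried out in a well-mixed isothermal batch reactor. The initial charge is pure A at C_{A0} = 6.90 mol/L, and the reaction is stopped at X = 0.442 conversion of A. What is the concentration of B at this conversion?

C_A = C_{A0}(1−X) = 3.850 mol/L.
Along a PFR/batch, dC_B/dC_A = −r_B/(r_B+r_C) = −k₁/(k₁+k₂·C_A).
Integrating from C_{A0} to C_A: C_B = (0.0826/0.491)·ln[(0.0826+0.491·6.90)/(0.0826+0.491·3.85)] = 0.1682·ln(3.471/1.973) = 0.09500 mol/L.

0.0950 mol/L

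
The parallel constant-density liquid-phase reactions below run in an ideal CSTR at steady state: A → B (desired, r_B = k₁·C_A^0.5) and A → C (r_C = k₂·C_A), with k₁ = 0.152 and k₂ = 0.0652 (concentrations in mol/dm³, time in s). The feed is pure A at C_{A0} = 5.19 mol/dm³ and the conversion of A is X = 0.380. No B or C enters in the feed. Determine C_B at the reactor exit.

1.11 mol/dm³

Exit C_A = C_{A0}(1−X) = 5.19×0.620 = 3.218 mol/dm³.
Rates in a CSTR are evaluated at the outlet concentration: r_B = 0.152×3.218^0.5 = 0.2727, r_C = 0.0652×3.218 = 0.2098.
Fraction of consumed A going to B: r_B/(r_B+r_C) = 0.5651.
C_B = 0.5651·C_{A0}·X = 0.5651×5.19×0.380 = 1.11 mol/dm³.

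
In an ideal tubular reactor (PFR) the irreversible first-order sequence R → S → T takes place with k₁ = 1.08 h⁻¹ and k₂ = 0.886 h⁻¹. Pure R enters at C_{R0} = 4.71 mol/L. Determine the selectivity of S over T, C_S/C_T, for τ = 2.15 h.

The intermediate concentration in a first-order A→B→C sequence is C_S = k₁C_{R0}(e^(−k₁τ) − e^(−k₂τ))/(k₂−k₁).
e^(−k₁τ) = e^(−1.08×2.15) = e^(−2.322) = 0.09808; e^(−k₂τ) = e^(−1.905) = 0.1488.
C_S = 1.08×4.71/(0.886−1.08) × (0.09808−0.1488) = (-26.22)×(-0.05076) = 1.331 mol/L.
C_R = C_{R0}e^(−k₁τ) = 0.4619 mol/L, so C_T = C_{R0}−C_R−C_S = 2.917 mol/L; C_S/C_T = 0.456.

0.456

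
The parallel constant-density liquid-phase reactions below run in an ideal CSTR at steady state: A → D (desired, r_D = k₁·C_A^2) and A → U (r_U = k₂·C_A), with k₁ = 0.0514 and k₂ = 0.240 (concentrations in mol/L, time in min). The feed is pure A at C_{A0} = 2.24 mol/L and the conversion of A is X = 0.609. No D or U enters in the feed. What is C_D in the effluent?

0.215 mol/L

Exit C_A = C_{A0}(1−X) = 2.24×0.391 = 0.8758 mol/L.
In a CSTR the entire volume is at exit conditions, so r_D = 0.0514×0.8758^2 = 0.03943 and r_U = 0.240×0.8758 = 0.2102.
Fraction of consumed A going to D: r_D/(r_D+r_U) = 0.1579.
C_D = 0.1579·C_{A0}·X = 0.1579×2.24×0.609 = 0.215 mol/L.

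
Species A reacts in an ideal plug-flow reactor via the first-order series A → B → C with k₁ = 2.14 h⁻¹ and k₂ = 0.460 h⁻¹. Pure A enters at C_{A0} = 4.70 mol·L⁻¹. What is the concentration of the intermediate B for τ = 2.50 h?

1.87 mol·L⁻¹

Solving the coupled first-order balances gives C_B(τ) = [k₁/(k₂−k₁)]·C_{A0}·(e^(−k₁τ) − e^(−k₂τ)).
e^(−k₁τ) = e^(−2.14×2.50) = e^(−5.350) = 0.004748; e^(−k₂τ) = e^(−1.150) = 0.3166.
C_B = 2.14×4.70/(0.460−2.14) × (0.004748−0.3166) = (-5.987)×(-0.3119) = 1.867 mol·L⁻¹.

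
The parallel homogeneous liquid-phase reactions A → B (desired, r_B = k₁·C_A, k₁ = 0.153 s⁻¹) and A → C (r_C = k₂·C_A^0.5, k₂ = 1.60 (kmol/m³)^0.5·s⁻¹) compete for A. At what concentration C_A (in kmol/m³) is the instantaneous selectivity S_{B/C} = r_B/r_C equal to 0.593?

S_{B/C} = (k₁/k₂)·C_A^0.5 ⇒ C_A = (S·k₂/k₁)^(2).
= (0.593×1.60/0.153)^(2) = (6.201)^(2) = 38.5 kmol/m³.

38.5 kmol/m³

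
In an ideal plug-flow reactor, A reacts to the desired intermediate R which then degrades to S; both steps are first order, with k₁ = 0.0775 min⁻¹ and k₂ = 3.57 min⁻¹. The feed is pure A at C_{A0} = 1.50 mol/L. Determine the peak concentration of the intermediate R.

Evaluating C_R at τ_opt = ln(k₂/k₁)/(k₂−k₁) gives C_{R,max}/C_{A0} = (k₁/k₂)^[k₂/(k₂−k₁)].
= (0.0775/3.57)^(3.57/(3.57−0.0775)) = (0.02171)^(1.022) = 0.01994.
C_{R,max} = 0.01994×1.50 = 0.0299 mol/L.

0.0299 mol/L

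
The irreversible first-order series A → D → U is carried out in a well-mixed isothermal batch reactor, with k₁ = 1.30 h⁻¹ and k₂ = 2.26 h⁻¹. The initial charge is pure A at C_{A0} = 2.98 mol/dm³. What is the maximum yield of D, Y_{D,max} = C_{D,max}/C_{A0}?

0.272

At the optimum, C_{D,max}/C_{A0} = (k₁/k₂)^[k₂/(k₂−k₁)].
= (1.30/2.26)^(2.26/(2.26−1.30)) = (0.5752)^(2.354) = 0.2720.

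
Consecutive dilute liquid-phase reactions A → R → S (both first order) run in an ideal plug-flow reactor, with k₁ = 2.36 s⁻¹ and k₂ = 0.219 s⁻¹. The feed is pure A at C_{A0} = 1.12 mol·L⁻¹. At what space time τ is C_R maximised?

1.11 s

Setting dC_R/dτ = 0 gives τ_opt = ln(k₂/k₁)/(k₂−k₁).
= ln(0.219/2.36)/(0.219−2.36) = ln(0.09280)/-2.141 = -2.377/-2.141 = 1.11 s.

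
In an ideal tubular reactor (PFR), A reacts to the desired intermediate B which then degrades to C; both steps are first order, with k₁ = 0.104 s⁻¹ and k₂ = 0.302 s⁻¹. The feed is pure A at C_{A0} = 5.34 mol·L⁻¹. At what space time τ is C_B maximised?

Setting dC_B/dτ = 0 gives τ_opt = ln(k₂/k₁)/(k₂−k₁).
= ln(0.302/0.104)/(0.302−0.104) = ln(2.904)/0.1980 = 1.066/0.1980 = 5.38 s.

5.38 s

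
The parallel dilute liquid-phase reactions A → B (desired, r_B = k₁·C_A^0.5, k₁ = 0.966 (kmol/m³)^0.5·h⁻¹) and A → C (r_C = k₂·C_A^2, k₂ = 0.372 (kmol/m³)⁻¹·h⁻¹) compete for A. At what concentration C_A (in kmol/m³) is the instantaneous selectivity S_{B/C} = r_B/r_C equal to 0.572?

2.74 kmol/m³

S_{B/C} = (k₁/k₂)·C_A^-1.5 ⇒ C_A = (S·k₂/k₁)^(1/(-1.5)).
= (0.572×0.372/0.966)^(-0.6667) = (0.2203)^(-0.6667) = 2.74 kmol/m³.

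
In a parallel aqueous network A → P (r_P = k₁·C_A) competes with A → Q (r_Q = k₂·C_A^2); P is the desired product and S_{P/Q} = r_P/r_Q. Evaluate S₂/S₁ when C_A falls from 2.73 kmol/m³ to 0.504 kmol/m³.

5.42

S_{P/Q} = (k₁/k₂)·C_A⁻¹, so S₂/S₁ = (C_{A,2}/C_{A,1})⁻¹.
= 2.73/0.504 = 5.42.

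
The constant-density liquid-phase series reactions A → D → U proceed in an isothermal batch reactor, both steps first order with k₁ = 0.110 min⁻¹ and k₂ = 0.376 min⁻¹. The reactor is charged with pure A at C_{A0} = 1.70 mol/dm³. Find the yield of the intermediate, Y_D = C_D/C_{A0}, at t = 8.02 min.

0.151

Solving the coupled first-order balances gives C_D(t) = [k₁/(k₂−k₁)]·C_{A0}·(e^(−k₁t) − e^(−k₂t)).
e^(−k₁t) = e^(−0.110×8.02) = e^(−0.8822) = 0.4139; e^(−k₂t) = e^(−3.016) = 0.04902.
C_D = 0.110×1.70/(0.376−0.110) × (0.4139−0.04902) = 0.7030×0.3649 = 0.2565 mol/dm³.
Y_D = C_D/C_{A0} = 0.2565/1.70 = 0.151.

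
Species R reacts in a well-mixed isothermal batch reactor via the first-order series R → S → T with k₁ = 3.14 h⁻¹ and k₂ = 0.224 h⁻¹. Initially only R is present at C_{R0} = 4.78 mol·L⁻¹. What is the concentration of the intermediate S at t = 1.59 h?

3.57 mol·L⁻¹

For first-order series with pure R initially, C_S(t) = k₁C_{R0}/(k₂−k₁)·(e^(−k₁t) − e^(−k₂t)).
e^(−k₁t) = e^(−3.14×1.59) = e^(−4.993) = 0.006788; e^(−k₂t) = e^(−0.3562) = 0.7004.
C_S = 3.14×4.78/(0.224−3.14) × (0.006788−0.7004) = (-5.147)×(-0.6936) = 3.570 mol·L⁻¹.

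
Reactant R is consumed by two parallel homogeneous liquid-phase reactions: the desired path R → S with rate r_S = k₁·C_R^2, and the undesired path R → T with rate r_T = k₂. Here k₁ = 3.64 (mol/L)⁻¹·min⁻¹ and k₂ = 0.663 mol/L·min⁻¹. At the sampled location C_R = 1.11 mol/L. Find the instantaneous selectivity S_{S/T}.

6.76

S_{S/T} = r_S/r_T = (k₁·C_R^2)/(k₂) = (k₁/k₂)·C_R^2.
= (3.64×1.110^2) / (0.663) = 4.485/0.6630 = 6.76.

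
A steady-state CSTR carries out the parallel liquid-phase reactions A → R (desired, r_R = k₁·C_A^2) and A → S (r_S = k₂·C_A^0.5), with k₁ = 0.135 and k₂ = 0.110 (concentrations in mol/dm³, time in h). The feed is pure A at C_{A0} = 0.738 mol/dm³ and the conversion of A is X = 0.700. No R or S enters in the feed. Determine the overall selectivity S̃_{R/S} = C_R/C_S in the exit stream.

Exit C_A = C_{A0}(1−X) = 0.738×0.300 = 0.2214 mol/dm³.
In a CSTR the entire volume is at exit conditions, so r_R = 0.135×0.2214^2 = 0.006617 and r_S = 0.110×0.2214^0.5 = 0.05176.
Overall selectivity = C_R/C_S = r_Rτ/(r_Sτ) = r_R/r_S = 0.128.

0.128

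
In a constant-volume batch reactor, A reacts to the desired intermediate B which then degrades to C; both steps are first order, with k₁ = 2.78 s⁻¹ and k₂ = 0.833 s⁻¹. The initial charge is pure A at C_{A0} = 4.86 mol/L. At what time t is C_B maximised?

Setting dC_B/dt = 0 gives t_opt = ln(k₂/k₁)/(k₂−k₁).
= ln(0.833/2.78)/(0.833−2.78) = ln(0.2996)/-1.947 = -1.205/-1.947 = 0.619 s.

0.619 s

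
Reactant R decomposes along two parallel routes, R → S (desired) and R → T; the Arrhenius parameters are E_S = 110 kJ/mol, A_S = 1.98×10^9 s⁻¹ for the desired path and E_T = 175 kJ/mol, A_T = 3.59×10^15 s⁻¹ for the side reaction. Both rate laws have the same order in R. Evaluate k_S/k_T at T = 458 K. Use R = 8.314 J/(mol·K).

14.3

Since both paths have the same order in R, the concentration cancels and S_{S/T} = k_S/k_T = (A_S/A_T)·exp[(E_T−E_S)/(RT)].
(E_T−E_S)/(RT) = (175−110)×10³/(8.314×458) = 65000/3808 = 17.07.
k_S/k_T = (1.98×10^9/3.59×10^15)·exp(17.07) = 5.515×10^-7 × 2.591×10^7 = 14.3.
Since E_S < E_T, lowering the temperature improves selectivity toward S.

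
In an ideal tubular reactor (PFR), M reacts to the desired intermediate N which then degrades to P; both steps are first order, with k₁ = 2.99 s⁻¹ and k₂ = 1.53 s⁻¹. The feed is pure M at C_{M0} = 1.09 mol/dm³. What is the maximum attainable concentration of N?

0.540 mol/dm³

At the optimum, C_{N,max}/C_{M0} = (k₁/k₂)^[k₂/(k₂−k₁)].
= (2.99/1.53)^(1.53/(1.53−2.99)) = (1.954)^(-1.048) = 0.4955.
C_{N,max} = 0.4955×1.09 = 0.540 mol/dm³.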